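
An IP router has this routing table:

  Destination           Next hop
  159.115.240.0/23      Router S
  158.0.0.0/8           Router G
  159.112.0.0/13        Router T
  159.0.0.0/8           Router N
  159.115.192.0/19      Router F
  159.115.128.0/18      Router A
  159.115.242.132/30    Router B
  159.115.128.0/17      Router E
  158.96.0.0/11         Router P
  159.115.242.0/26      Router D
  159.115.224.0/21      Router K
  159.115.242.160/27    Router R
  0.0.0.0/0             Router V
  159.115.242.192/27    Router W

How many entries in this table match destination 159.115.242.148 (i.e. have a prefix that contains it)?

Prefixes containing 159.115.242.148:
  0.0.0.0/0 (default, matches everything)
  159.0.0.0/8 (159.0.0.0 - 159.255.255.255)
  159.112.0.0/13 (159.112.0.0 - 159.119.255.255)
  159.115.128.0/17 (159.115.128.0 - 159.115.255.255)
Total matching entries: 4.

4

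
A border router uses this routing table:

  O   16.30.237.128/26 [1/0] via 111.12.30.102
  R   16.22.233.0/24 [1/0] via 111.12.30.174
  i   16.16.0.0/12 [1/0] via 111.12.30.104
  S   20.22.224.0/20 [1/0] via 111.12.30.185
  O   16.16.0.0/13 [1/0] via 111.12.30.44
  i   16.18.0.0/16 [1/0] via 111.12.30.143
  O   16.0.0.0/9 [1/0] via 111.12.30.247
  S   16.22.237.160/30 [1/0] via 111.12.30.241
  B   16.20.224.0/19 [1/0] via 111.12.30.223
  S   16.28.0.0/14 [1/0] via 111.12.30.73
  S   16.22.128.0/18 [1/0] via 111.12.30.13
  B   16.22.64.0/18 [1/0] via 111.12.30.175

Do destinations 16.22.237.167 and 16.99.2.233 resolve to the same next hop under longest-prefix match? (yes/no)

16.22.237.167: longest match 16.16.0.0/13 -> 111.12.30.44
16.99.2.233: longest match 16.0.0.0/9 -> 111.12.30.247

no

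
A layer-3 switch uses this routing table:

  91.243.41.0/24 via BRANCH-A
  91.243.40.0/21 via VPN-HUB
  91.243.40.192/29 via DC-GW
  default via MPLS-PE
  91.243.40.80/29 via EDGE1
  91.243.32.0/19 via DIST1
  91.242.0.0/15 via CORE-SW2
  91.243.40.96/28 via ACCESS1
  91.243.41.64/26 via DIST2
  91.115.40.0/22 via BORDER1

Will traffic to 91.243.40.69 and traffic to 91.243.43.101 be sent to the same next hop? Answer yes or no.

91.243.40.69: longest match 91.243.40.0/21 -> VPN-HUB
91.243.43.101: longest match 91.243.40.0/21 -> VPN-HUB

yes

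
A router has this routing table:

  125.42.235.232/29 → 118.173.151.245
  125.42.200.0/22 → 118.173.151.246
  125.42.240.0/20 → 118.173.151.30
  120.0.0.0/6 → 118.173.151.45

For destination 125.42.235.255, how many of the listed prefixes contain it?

0

No listed prefix contains 125.42.235.255.
Total matching entries: 0.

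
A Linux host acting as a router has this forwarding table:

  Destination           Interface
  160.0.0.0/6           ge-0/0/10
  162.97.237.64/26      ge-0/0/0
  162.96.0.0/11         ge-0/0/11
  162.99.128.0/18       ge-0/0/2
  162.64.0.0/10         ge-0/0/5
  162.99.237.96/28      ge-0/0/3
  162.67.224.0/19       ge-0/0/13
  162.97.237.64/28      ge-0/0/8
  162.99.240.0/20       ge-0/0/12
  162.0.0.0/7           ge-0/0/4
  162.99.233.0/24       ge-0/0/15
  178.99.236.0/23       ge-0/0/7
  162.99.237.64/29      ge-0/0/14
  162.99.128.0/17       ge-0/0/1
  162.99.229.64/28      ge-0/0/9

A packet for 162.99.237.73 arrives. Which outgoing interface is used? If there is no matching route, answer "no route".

Routes whose prefix contains 162.99.237.73:
  160.0.0.0/6 (160.0.0.0 - 163.255.255.255) -> ge-0/0/10
  162.0.0.0/7 (162.0.0.0 - 163.255.255.255) -> ge-0/0/4
  162.64.0.0/10 (162.64.0.0 - 162.127.255.255) -> ge-0/0/5
  162.96.0.0/11 (162.96.0.0 - 162.127.255.255) -> ge-0/0/11
  162.99.128.0/17 (162.99.128.0 - 162.99.255.255) -> ge-0/0/1
More-specific entries that do NOT match:
  162.99.237.64/29 (162.99.237.64 - 162.99.237.71) does not contain 162.99.237.73
  162.99.237.96/28 (162.99.237.96 - 162.99.237.111) does not contain 162.99.237.73
  162.97.237.64/28 (162.97.237.64 - 162.97.237.79) does not contain 162.99.237.73
  162.99.229.64/28 (162.99.229.64 - 162.99.229.79) does not contain 162.99.237.73
  162.97.237.64/26 (162.97.237.64 - 162.97.237.127) does not contain 162.99.237.73
  162.99.233.0/24 (162.99.233.0 - 162.99.233.255) does not contain 162.99.237.73
  178.99.236.0/23 (178.99.236.0 - 178.99.237.255) does not contain 162.99.237.73
  162.99.240.0/20 (162.99.240.0 - 162.99.255.255) does not contain 162.99.237.73
  162.67.224.0/19 (162.67.224.0 - 162.67.255.255) does not contain 162.99.237.73
  162.99.128.0/18 (162.99.128.0 - 162.99.191.255) does not contain 162.99.237.73
Longest matching prefix is /17 -> interface ge-0/0/1.

ge-0/0/1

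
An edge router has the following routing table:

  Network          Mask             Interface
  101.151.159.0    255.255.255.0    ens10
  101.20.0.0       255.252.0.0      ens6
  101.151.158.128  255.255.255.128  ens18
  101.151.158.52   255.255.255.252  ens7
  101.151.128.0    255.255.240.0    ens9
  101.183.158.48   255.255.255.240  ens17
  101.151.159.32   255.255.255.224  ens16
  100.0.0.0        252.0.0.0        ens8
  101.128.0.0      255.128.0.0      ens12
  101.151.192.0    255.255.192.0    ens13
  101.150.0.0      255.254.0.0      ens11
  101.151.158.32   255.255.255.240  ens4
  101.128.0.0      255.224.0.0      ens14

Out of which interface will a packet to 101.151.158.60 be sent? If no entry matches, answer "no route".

Routes whose prefix contains 101.151.158.60:
  100.0.0.0/6 (100.0.0.0 - 103.255.255.255) -> ens8
  101.128.0.0/9 (101.128.0.0 - 101.255.255.255) -> ens12
  101.128.0.0/11 (101.128.0.0 - 101.159.255.255) -> ens14
  101.150.0.0/15 (101.150.0.0 - 101.151.255.255) -> ens11
More-specific entries that do NOT match:
  101.151.158.52/30 (101.151.158.52 - 101.151.158.55) does not contain 101.151.158.60
  101.183.158.48/28 (101.183.158.48 - 101.183.158.63) does not contain 101.151.158.60
  101.151.158.32/28 (101.151.158.32 - 101.151.158.47) does not contain 101.151.158.60
  101.151.159.32/27 (101.151.159.32 - 101.151.159.63) does not contain 101.151.158.60
  101.151.158.128/25 (101.151.158.128 - 101.151.158.255) does not contain 101.151.158.60
  101.151.159.0/24 (101.151.159.0 - 101.151.159.255) does not contain 101.151.158.60
  101.151.128.0/20 (101.151.128.0 - 101.151.143.255) does not contain 101.151.158.60
  101.151.192.0/18 (101.151.192.0 - 101.151.255.255) does not contain 101.151.158.60
Longest matching prefix is /15 -> interface ens11.

ens11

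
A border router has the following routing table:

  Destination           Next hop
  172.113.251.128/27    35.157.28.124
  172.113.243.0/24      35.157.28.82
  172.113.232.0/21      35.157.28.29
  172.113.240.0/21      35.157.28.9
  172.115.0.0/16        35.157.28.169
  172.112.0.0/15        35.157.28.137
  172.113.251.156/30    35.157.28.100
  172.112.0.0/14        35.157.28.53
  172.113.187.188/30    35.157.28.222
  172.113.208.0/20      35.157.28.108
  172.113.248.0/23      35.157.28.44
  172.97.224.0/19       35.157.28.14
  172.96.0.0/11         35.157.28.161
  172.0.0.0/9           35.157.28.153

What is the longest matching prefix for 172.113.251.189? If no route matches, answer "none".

Entries matching 172.113.251.189:
  172.0.0.0/9 (172.0.0.0 - 172.127.255.255)
  172.96.0.0/11 (172.96.0.0 - 172.127.255.255)
  172.112.0.0/14 (172.112.0.0 - 172.115.255.255)
  172.112.0.0/15 (172.112.0.0 - 172.113.255.255)
Most specific is 172.112.0.0/15.

172.112.0.0/15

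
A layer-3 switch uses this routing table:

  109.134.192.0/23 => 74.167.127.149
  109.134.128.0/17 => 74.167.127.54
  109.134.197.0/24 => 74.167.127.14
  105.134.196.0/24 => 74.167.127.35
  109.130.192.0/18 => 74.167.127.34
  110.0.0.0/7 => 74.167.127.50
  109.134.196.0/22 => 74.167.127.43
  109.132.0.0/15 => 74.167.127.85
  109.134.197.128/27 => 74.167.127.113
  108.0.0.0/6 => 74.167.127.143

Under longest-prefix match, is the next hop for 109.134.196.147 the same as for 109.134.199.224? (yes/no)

yes

109.134.196.147: longest match 109.134.196.0/22 -> 74.167.127.43
109.134.199.224: longest match 109.134.196.0/22 -> 74.167.127.43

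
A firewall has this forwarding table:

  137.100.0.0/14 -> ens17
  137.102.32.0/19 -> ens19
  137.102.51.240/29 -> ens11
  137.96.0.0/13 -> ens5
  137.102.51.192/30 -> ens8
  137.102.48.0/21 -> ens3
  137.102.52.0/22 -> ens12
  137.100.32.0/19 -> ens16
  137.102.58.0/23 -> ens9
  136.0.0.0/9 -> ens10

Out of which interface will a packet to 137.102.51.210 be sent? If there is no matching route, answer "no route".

ens3

Routes whose prefix contains 137.102.51.210:
  137.96.0.0/13 (137.96.0.0 - 137.103.255.255) -> ens5
  137.100.0.0/14 (137.100.0.0 - 137.103.255.255) -> ens17
  137.102.32.0/19 (137.102.32.0 - 137.102.63.255) -> ens19
  137.102.48.0/21 (137.102.48.0 - 137.102.55.255) -> ens3
More-specific entries that do NOT match:
  137.102.51.192/30 (137.102.51.192 - 137.102.51.195) does not contain 137.102.51.210
  137.102.51.240/29 (137.102.51.240 - 137.102.51.247) does not contain 137.102.51.210
  137.102.58.0/23 (137.102.58.0 - 137.102.59.255) does not contain 137.102.51.210
  137.102.52.0/22 (137.102.52.0 - 137.102.55.255) does not contain 137.102.51.210
Longest matching prefix is /21 -> interface ens3.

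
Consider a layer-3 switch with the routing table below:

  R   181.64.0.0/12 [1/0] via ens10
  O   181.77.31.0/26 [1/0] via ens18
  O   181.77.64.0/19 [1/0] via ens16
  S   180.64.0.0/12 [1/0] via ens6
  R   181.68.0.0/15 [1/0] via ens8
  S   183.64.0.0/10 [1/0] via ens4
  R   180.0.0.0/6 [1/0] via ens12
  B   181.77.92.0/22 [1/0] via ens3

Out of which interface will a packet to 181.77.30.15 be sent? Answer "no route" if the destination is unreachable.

Routes whose prefix contains 181.77.30.15:
  180.0.0.0/6 (180.0.0.0 - 183.255.255.255) -> ens12
  181.64.0.0/12 (181.64.0.0 - 181.79.255.255) -> ens10
More-specific entries that do NOT match:
  181.77.31.0/26 (181.77.31.0 - 181.77.31.63) does not contain 181.77.30.15
  181.77.92.0/22 (181.77.92.0 - 181.77.95.255) does not contain 181.77.30.15
  181.77.64.0/19 (181.77.64.0 - 181.77.95.255) does not contain 181.77.30.15
  181.68.0.0/15 (181.68.0.0 - 181.69.255.255) does not contain 181.77.30.15
Longest matching prefix is /12 -> interface ens10.

ens10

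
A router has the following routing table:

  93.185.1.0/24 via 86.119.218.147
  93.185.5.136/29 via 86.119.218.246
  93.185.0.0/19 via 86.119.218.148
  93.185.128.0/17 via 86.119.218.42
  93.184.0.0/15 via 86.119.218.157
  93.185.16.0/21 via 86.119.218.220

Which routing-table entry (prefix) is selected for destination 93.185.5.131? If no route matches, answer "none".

93.185.0.0/19

Entries matching 93.185.5.131:
  93.184.0.0/15 (93.184.0.0 - 93.185.255.255)
  93.185.0.0/19 (93.185.0.0 - 93.185.31.255)
Most specific is 93.185.0.0/19.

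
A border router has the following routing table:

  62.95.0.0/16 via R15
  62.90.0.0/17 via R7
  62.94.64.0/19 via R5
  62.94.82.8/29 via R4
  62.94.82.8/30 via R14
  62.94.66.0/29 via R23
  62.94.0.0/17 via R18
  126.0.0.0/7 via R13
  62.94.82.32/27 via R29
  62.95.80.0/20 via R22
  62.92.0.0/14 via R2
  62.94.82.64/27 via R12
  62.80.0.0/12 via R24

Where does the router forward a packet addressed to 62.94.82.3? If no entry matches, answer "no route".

R5

Routes whose prefix contains 62.94.82.3:
  62.80.0.0/12 (62.80.0.0 - 62.95.255.255) -> R24
  62.92.0.0/14 (62.92.0.0 - 62.95.255.255) -> R2
  62.94.0.0/17 (62.94.0.0 - 62.94.127.255) -> R18
  62.94.64.0/19 (62.94.64.0 - 62.94.95.255) -> R5
More-specific entries that do NOT match:
  62.94.82.8/30 (62.94.82.8 - 62.94.82.11) does not contain 62.94.82.3
  62.94.82.8/29 (62.94.82.8 - 62.94.82.15) does not contain 62.94.82.3
  62.94.66.0/29 (62.94.66.0 - 62.94.66.7) does not contain 62.94.82.3
  62.94.82.32/27 (62.94.82.32 - 62.94.82.63) does not contain 62.94.82.3
  62.94.82.64/27 (62.94.82.64 - 62.94.82.95) does not contain 62.94.82.3
  62.95.80.0/20 (62.95.80.0 - 62.95.95.255) does not contain 62.94.82.3
Longest matching prefix is /19 -> next hop R5.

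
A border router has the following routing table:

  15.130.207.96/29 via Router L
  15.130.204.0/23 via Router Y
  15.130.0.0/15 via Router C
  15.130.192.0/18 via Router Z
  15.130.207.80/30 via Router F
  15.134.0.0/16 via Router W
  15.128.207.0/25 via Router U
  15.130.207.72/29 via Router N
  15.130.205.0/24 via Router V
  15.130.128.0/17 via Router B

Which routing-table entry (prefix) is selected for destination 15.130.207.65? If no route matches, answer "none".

Entries matching 15.130.207.65:
  15.130.0.0/15 (15.130.0.0 - 15.131.255.255)
  15.130.128.0/17 (15.130.128.0 - 15.130.255.255)
  15.130.192.0/18 (15.130.192.0 - 15.130.255.255)
Most specific is 15.130.192.0/18.

15.130.192.0/18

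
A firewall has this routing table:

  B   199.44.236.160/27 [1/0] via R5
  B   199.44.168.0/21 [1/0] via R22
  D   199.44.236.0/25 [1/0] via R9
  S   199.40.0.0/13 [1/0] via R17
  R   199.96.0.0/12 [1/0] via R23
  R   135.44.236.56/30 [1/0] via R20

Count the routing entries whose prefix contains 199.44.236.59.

2

Prefixes containing 199.44.236.59:
  199.40.0.0/13 (199.40.0.0 - 199.47.255.255)
  199.44.236.0/25 (199.44.236.0 - 199.44.236.127)
Total matching entries: 2.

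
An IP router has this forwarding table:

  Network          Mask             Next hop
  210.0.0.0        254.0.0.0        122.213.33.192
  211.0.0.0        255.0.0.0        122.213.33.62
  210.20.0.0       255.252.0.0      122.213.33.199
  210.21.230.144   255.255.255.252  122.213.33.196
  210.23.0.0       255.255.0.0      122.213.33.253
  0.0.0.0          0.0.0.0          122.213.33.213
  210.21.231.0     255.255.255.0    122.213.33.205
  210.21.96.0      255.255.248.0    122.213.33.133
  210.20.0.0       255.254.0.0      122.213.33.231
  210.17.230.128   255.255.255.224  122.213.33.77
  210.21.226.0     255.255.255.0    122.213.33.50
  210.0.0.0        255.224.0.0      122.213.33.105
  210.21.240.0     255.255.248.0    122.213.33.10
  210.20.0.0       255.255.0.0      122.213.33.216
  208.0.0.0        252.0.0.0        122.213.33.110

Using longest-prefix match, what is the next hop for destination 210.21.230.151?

122.213.33.231

Routes whose prefix contains 210.21.230.151:
  0.0.0.0/0 (default, matches everything) -> 122.213.33.213
  208.0.0.0/6 (208.0.0.0 - 211.255.255.255) -> 122.213.33.110
  210.0.0.0/7 (210.0.0.0 - 211.255.255.255) -> 122.213.33.192
  210.0.0.0/11 (210.0.0.0 - 210.31.255.255) -> 122.213.33.105
  210.20.0.0/14 (210.20.0.0 - 210.23.255.255) -> 122.213.33.199
  210.20.0.0/15 (210.20.0.0 - 210.21.255.255) -> 122.213.33.231
More-specific entries that do NOT match:
  210.21.230.144/30 (210.21.230.144 - 210.21.230.147) does not contain 210.21.230.151
  210.17.230.128/27 (210.17.230.128 - 210.17.230.159) does not contain 210.21.230.151
  210.21.231.0/24 (210.21.231.0 - 210.21.231.255) does not contain 210.21.230.151
  210.21.226.0/24 (210.21.226.0 - 210.21.226.255) does not contain 210.21.230.151
  210.21.96.0/21 (210.21.96.0 - 210.21.103.255) does not contain 210.21.230.151
  210.21.240.0/21 (210.21.240.0 - 210.21.247.255) does not contain 210.21.230.151
  210.23.0.0/16 (210.23.0.0 - 210.23.255.255) does not contain 210.21.230.151
  210.20.0.0/16 (210.20.0.0 - 210.20.255.255) does not contain 210.21.230.151
Longest matching prefix is /15 -> next hop 122.213.33.231.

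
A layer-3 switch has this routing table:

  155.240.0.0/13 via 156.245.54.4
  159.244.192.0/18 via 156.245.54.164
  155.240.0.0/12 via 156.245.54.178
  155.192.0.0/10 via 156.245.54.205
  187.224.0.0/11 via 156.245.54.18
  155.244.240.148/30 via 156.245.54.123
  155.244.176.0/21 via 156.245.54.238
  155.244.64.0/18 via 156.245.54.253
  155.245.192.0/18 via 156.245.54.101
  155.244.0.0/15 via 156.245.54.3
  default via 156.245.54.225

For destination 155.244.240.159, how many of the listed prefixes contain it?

5

Prefixes containing 155.244.240.159:
  0.0.0.0/0 (default, matches everything)
  155.192.0.0/10 (155.192.0.0 - 155.255.255.255)
  155.240.0.0/12 (155.240.0.0 - 155.255.255.255)
  155.240.0.0/13 (155.240.0.0 - 155.247.255.255)
  155.244.0.0/15 (155.244.0.0 - 155.245.255.255)
Total matching entries: 5.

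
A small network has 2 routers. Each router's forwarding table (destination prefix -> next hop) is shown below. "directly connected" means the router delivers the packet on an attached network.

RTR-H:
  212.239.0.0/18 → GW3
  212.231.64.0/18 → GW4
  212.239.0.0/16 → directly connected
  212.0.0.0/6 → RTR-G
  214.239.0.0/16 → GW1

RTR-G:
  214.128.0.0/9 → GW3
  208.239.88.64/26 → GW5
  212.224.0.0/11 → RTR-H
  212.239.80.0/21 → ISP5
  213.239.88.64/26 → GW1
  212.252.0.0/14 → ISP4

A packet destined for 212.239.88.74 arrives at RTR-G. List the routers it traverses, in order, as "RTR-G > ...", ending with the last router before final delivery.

At RTR-G: longest match for 212.239.88.74 is 212.224.0.0/11 -> RTR-H
At RTR-H: longest match for 212.239.88.74 is 212.239.0.0/16 -> directly connected

RTR-G > RTR-H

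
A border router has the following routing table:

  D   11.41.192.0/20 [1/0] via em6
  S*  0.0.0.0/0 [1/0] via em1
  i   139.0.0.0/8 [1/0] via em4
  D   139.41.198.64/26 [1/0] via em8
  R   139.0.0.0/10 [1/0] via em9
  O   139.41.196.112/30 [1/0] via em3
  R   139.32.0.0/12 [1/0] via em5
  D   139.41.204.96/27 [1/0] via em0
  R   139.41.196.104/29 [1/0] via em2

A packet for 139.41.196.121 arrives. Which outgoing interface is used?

em5

Routes whose prefix contains 139.41.196.121:
  0.0.0.0/0 (default, matches everything) -> em1
  139.0.0.0/8 (139.0.0.0 - 139.255.255.255) -> em4
  139.0.0.0/10 (139.0.0.0 - 139.63.255.255) -> em9
  139.32.0.0/12 (139.32.0.0 - 139.47.255.255) -> em5
More-specific entries that do NOT match:
  139.41.196.112/30 (139.41.196.112 - 139.41.196.115) does not contain 139.41.196.121
  139.41.196.104/29 (139.41.196.104 - 139.41.196.111) does not contain 139.41.196.121
  139.41.204.96/27 (139.41.204.96 - 139.41.204.127) does not contain 139.41.196.121
  139.41.198.64/26 (139.41.198.64 - 139.41.198.127) does not contain 139.41.196.121
  11.41.192.0/20 (11.41.192.0 - 11.41.207.255) does not contain 139.41.196.121
Longest matching prefix is /12 -> interface em5.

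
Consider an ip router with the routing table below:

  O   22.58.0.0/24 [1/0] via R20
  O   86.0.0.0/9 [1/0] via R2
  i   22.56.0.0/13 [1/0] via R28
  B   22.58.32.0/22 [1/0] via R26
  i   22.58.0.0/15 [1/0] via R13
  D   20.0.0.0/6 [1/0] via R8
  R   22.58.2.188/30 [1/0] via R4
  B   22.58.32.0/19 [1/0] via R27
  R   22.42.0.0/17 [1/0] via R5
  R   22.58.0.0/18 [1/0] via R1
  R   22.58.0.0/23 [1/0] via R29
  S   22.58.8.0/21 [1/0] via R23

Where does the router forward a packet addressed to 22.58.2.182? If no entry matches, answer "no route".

Routes whose prefix contains 22.58.2.182:
  20.0.0.0/6 (20.0.0.0 - 23.255.255.255) -> R8
  22.56.0.0/13 (22.56.0.0 - 22.63.255.255) -> R28
  22.58.0.0/15 (22.58.0.0 - 22.59.255.255) -> R13
  22.58.0.0/18 (22.58.0.0 - 22.58.63.255) -> R1
More-specific entries that do NOT match:
  22.58.2.188/30 (22.58.2.188 - 22.58.2.191) does not contain 22.58.2.182
  22.58.0.0/24 (22.58.0.0 - 22.58.0.255) does not contain 22.58.2.182
  22.58.0.0/23 (22.58.0.0 - 22.58.1.255) does not contain 22.58.2.182
  22.58.32.0/22 (22.58.32.0 - 22.58.35.255) does not contain 22.58.2.182
  22.58.8.0/21 (22.58.8.0 - 22.58.15.255) does not contain 22.58.2.182
  22.58.32.0/19 (22.58.32.0 - 22.58.63.255) does not contain 22.58.2.182
Longest matching prefix is /18 -> next hop R1.

R1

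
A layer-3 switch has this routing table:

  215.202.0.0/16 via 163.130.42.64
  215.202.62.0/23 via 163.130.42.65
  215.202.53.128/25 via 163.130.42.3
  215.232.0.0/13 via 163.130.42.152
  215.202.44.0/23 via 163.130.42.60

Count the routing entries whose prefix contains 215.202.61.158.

1

Prefixes containing 215.202.61.158:
  215.202.0.0/16 (215.202.0.0 - 215.202.255.255)
Total matching entries: 1.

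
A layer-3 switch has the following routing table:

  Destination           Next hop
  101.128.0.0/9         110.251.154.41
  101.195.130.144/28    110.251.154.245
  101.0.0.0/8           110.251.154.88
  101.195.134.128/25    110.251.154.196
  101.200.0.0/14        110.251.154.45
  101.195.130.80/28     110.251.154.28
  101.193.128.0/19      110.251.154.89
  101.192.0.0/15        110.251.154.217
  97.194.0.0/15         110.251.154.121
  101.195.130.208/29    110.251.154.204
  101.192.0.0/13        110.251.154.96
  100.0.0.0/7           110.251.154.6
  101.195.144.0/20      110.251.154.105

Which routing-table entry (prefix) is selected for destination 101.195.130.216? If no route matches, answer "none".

Entries matching 101.195.130.216:
  100.0.0.0/7 (100.0.0.0 - 101.255.255.255)
  101.0.0.0/8 (101.0.0.0 - 101.255.255.255)
  101.128.0.0/9 (101.128.0.0 - 101.255.255.255)
  101.192.0.0/13 (101.192.0.0 - 101.199.255.255)
Most specific is 101.192.0.0/13.

101.192.0.0/13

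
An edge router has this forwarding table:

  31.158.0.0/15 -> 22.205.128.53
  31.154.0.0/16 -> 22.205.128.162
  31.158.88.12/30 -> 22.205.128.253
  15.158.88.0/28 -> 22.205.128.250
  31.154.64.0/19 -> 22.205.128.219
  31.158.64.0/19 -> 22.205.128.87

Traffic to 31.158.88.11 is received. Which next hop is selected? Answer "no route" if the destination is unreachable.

Routes whose prefix contains 31.158.88.11:
  31.158.0.0/15 (31.158.0.0 - 31.159.255.255) -> 22.205.128.53
  31.158.64.0/19 (31.158.64.0 - 31.158.95.255) -> 22.205.128.87
More-specific entries that do NOT match:
  31.158.88.12/30 (31.158.88.12 - 31.158.88.15) does not contain 31.158.88.11
  15.158.88.0/28 (15.158.88.0 - 15.158.88.15) does not contain 31.158.88.11
Longest matching prefix is /19 -> next hop 22.205.128.87.

22.205.128.87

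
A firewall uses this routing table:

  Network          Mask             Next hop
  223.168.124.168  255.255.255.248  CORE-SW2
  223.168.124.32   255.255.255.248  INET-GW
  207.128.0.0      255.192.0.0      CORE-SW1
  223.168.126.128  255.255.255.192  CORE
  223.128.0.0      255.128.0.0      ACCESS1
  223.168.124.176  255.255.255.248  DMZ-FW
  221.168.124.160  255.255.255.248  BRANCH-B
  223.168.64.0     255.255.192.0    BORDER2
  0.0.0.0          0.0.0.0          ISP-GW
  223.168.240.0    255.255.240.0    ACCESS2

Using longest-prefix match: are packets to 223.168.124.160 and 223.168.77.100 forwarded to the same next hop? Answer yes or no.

223.168.124.160: longest match 223.168.64.0/18 -> BORDER2
223.168.77.100: longest match 223.168.64.0/18 -> BORDER2

yes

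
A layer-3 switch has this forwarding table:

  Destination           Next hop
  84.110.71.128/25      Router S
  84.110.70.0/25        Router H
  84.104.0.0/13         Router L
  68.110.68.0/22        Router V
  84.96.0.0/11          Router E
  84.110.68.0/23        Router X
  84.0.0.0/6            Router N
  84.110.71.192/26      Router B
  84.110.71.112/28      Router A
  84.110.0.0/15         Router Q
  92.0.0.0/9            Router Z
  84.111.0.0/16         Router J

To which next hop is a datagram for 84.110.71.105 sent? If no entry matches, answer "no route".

Routes whose prefix contains 84.110.71.105:
  84.0.0.0/6 (84.0.0.0 - 87.255.255.255) -> Router N
  84.96.0.0/11 (84.96.0.0 - 84.127.255.255) -> Router E
  84.104.0.0/13 (84.104.0.0 - 84.111.255.255) -> Router L
  84.110.0.0/15 (84.110.0.0 - 84.111.255.255) -> Router Q
More-specific entries that do NOT match:
  84.110.71.112/28 (84.110.71.112 - 84.110.71.127) does not contain 84.110.71.105
  84.110.71.192/26 (84.110.71.192 - 84.110.71.255) does not contain 84.110.71.105
  84.110.71.128/25 (84.110.71.128 - 84.110.71.255) does not contain 84.110.71.105
  84.110.70.0/25 (84.110.70.0 - 84.110.70.127) does not contain 84.110.71.105
  84.110.68.0/23 (84.110.68.0 - 84.110.69.255) does not contain 84.110.71.105
  68.110.68.0/22 (68.110.68.0 - 68.110.71.255) does not contain 84.110.71.105
  84.111.0.0/16 (84.111.0.0 - 84.111.255.255) does not contain 84.110.71.105
Longest matching prefix is /15 -> next hop Router Q.

Router Q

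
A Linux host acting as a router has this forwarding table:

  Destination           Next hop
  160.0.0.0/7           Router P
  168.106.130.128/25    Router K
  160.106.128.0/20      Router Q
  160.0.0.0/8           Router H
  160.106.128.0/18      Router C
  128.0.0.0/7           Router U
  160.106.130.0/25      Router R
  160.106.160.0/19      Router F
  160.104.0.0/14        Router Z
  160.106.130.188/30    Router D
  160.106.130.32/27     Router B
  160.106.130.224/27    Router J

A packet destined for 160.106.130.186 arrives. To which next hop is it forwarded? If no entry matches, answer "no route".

Router Q

Routes whose prefix contains 160.106.130.186:
  160.0.0.0/7 (160.0.0.0 - 161.255.255.255) -> Router P
  160.0.0.0/8 (160.0.0.0 - 160.255.255.255) -> Router H
  160.104.0.0/14 (160.104.0.0 - 160.107.255.255) -> Router Z
  160.106.128.0/18 (160.106.128.0 - 160.106.191.255) -> Router C
  160.106.128.0/20 (160.106.128.0 - 160.106.143.255) -> Router Q
More-specific entries that do NOT match:
  160.106.130.188/30 (160.106.130.188 - 160.106.130.191) does not contain 160.106.130.186
  160.106.130.32/27 (160.106.130.32 - 160.106.130.63) does not contain 160.106.130.186
  160.106.130.224/27 (160.106.130.224 - 160.106.130.255) does not contain 160.106.130.186
  168.106.130.128/25 (168.106.130.128 - 168.106.130.255) does not contain 160.106.130.186
  160.106.130.0/25 (160.106.130.0 - 160.106.130.127) does not contain 160.106.130.186
Longest matching prefix is /20 -> next hop Router Q.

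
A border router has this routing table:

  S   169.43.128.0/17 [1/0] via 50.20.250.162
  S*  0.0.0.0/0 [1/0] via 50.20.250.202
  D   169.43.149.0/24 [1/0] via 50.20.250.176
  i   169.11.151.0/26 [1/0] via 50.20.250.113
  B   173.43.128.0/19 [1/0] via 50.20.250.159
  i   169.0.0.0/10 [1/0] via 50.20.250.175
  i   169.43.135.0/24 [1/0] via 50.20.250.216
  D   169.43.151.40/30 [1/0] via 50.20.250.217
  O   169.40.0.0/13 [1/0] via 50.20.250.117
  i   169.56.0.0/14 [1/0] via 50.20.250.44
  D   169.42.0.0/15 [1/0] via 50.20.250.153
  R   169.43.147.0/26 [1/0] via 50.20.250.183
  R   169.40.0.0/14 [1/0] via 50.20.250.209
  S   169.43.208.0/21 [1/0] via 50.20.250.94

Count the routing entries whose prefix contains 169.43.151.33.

Prefixes containing 169.43.151.33:
  0.0.0.0/0 (default, matches everything)
  169.0.0.0/10 (169.0.0.0 - 169.63.255.255)
  169.40.0.0/13 (169.40.0.0 - 169.47.255.255)
  169.40.0.0/14 (169.40.0.0 - 169.43.255.255)
  169.42.0.0/15 (169.42.0.0 - 169.43.255.255)
  169.43.128.0/17 (169.43.128.0 - 169.43.255.255)
Total matching entries: 6.

6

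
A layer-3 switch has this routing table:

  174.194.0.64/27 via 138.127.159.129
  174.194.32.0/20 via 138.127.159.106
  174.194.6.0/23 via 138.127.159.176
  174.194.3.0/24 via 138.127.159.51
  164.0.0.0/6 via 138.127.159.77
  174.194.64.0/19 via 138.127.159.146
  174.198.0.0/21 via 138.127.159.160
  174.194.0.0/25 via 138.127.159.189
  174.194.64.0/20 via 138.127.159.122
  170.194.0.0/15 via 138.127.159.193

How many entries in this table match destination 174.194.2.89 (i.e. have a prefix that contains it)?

0

No listed prefix contains 174.194.2.89.
Total matching entries: 0.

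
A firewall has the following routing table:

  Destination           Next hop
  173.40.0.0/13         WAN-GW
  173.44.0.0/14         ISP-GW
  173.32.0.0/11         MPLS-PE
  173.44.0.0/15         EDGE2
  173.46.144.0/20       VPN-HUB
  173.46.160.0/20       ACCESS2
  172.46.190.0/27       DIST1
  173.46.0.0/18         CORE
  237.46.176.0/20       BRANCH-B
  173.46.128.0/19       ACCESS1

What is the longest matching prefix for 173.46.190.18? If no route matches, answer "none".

173.44.0.0/14

Entries matching 173.46.190.18:
  173.32.0.0/11 (173.32.0.0 - 173.63.255.255)
  173.40.0.0/13 (173.40.0.0 - 173.47.255.255)
  173.44.0.0/14 (173.44.0.0 - 173.47.255.255)
Most specific is 173.44.0.0/14.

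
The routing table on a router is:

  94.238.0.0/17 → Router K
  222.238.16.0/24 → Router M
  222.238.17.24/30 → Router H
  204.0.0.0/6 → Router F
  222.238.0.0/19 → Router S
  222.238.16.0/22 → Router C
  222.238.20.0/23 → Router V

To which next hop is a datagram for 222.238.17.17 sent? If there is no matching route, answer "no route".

Router C

Routes whose prefix contains 222.238.17.17:
  222.238.0.0/19 (222.238.0.0 - 222.238.31.255) -> Router S
  222.238.16.0/22 (222.238.16.0 - 222.238.19.255) -> Router C
More-specific entries that do NOT match:
  222.238.17.24/30 (222.238.17.24 - 222.238.17.27) does not contain 222.238.17.17
  222.238.16.0/24 (222.238.16.0 - 222.238.16.255) does not contain 222.238.17.17
  222.238.20.0/23 (222.238.20.0 - 222.238.21.255) does not contain 222.238.17.17
Longest matching prefix is /22 -> next hop Router C.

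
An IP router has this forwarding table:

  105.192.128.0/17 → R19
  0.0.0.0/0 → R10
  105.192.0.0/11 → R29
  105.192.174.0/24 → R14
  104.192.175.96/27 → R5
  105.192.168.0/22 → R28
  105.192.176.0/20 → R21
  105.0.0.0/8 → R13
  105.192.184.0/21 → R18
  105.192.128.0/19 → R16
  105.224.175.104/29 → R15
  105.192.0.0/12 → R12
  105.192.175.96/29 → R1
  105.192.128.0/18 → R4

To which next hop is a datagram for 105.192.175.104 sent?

R4

Routes whose prefix contains 105.192.175.104:
  0.0.0.0/0 (default, matches everything) -> R10
  105.0.0.0/8 (105.0.0.0 - 105.255.255.255) -> R13
  105.192.0.0/11 (105.192.0.0 - 105.223.255.255) -> R29
  105.192.0.0/12 (105.192.0.0 - 105.207.255.255) -> R12
  105.192.128.0/17 (105.192.128.0 - 105.192.255.255) -> R19
  105.192.128.0/18 (105.192.128.0 - 105.192.191.255) -> R4
More-specific entries that do NOT match:
  105.224.175.104/29 (105.224.175.104 - 105.224.175.111) does not contain 105.192.175.104
  105.192.175.96/29 (105.192.175.96 - 105.192.175.103) does not contain 105.192.175.104
  104.192.175.96/27 (104.192.175.96 - 104.192.175.127) does not contain 105.192.175.104
  105.192.174.0/24 (105.192.174.0 - 105.192.174.255) does not contain 105.192.175.104
  105.192.168.0/22 (105.192.168.0 - 105.192.171.255) does not contain 105.192.175.104
  105.192.184.0/21 (105.192.184.0 - 105.192.191.255) does not contain 105.192.175.104
  105.192.176.0/20 (105.192.176.0 - 105.192.191.255) does not contain 105.192.175.104
  105.192.128.0/19 (105.192.128.0 - 105.192.159.255) does not contain 105.192.175.104
Longest matching prefix is /18 -> next hop R4.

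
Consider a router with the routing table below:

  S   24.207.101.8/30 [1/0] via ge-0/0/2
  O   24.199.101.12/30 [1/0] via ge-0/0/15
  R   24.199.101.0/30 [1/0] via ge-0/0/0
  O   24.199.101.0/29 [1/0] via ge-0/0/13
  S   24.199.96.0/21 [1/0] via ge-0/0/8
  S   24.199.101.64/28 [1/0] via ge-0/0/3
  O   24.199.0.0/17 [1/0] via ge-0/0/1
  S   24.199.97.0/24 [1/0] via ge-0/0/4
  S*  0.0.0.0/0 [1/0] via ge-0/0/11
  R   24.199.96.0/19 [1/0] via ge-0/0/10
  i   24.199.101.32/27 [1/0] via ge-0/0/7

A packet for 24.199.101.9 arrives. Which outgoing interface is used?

ge-0/0/8

Routes whose prefix contains 24.199.101.9:
  0.0.0.0/0 (default, matches everything) -> ge-0/0/11
  24.199.0.0/17 (24.199.0.0 - 24.199.127.255) -> ge-0/0/1
  24.199.96.0/19 (24.199.96.0 - 24.199.127.255) -> ge-0/0/10
  24.199.96.0/21 (24.199.96.0 - 24.199.103.255) -> ge-0/0/8
More-specific entries that do NOT match:
  24.207.101.8/30 (24.207.101.8 - 24.207.101.11) does not contain 24.199.101.9
  24.199.101.12/30 (24.199.101.12 - 24.199.101.15) does not contain 24.199.101.9
  24.199.101.0/30 (24.199.101.0 - 24.199.101.3) does not contain 24.199.101.9
  24.199.101.0/29 (24.199.101.0 - 24.199.101.7) does not contain 24.199.101.9
  24.199.101.64/28 (24.199.101.64 - 24.199.101.79) does not contain 24.199.101.9
  24.199.101.32/27 (24.199.101.32 - 24.199.101.63) does not contain 24.199.101.9
  24.199.97.0/24 (24.199.97.0 - 24.199.97.255) does not contain 24.199.101.9
Longest matching prefix is /21 -> interface ge-0/0/8.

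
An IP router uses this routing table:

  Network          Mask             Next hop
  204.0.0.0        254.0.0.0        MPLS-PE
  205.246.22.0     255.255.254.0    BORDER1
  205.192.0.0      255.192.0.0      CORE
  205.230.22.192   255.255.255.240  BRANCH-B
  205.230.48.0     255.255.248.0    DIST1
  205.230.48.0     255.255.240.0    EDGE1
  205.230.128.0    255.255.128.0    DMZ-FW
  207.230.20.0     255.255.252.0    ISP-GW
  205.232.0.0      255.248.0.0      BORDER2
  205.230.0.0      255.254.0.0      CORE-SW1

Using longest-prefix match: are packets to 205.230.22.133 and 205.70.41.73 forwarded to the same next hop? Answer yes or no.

205.230.22.133: longest match 205.230.0.0/15 -> CORE-SW1
205.70.41.73: longest match 204.0.0.0/7 -> MPLS-PE

no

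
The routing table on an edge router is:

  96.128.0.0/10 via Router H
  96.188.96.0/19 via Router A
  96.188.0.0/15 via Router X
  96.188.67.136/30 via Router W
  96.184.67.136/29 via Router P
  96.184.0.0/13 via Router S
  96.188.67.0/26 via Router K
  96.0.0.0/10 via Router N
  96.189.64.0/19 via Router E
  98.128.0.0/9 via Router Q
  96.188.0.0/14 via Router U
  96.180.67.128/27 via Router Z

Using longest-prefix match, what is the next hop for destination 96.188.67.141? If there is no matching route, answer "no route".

Routes whose prefix contains 96.188.67.141:
  96.128.0.0/10 (96.128.0.0 - 96.191.255.255) -> Router H
  96.184.0.0/13 (96.184.0.0 - 96.191.255.255) -> Router S
  96.188.0.0/14 (96.188.0.0 - 96.191.255.255) -> Router U
  96.188.0.0/15 (96.188.0.0 - 96.189.255.255) -> Router X
More-specific entries that do NOT match:
  96.188.67.136/30 (96.188.67.136 - 96.188.67.139) does not contain 96.188.67.141
  96.184.67.136/29 (96.184.67.136 - 96.184.67.143) does not contain 96.188.67.141
  96.180.67.128/27 (96.180.67.128 - 96.180.67.159) does not contain 96.188.67.141
  96.188.67.0/26 (96.188.67.0 - 96.188.67.63) does not contain 96.188.67.141
  96.188.96.0/19 (96.188.96.0 - 96.188.127.255) does not contain 96.188.67.141
  96.189.64.0/19 (96.189.64.0 - 96.189.95.255) does not contain 96.188.67.141
Longest matching prefix is /15 -> next hop Router X.

Router X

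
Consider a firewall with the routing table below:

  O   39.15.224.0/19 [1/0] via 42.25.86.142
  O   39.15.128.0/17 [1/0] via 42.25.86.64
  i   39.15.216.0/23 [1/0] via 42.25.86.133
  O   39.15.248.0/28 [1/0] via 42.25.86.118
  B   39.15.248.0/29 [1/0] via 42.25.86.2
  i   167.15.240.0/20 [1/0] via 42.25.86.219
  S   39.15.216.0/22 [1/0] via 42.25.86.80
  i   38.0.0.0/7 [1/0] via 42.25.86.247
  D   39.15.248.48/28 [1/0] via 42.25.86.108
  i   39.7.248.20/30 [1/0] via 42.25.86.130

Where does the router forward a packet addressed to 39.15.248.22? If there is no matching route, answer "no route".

42.25.86.142

Routes whose prefix contains 39.15.248.22:
  38.0.0.0/7 (38.0.0.0 - 39.255.255.255) -> 42.25.86.247
  39.15.128.0/17 (39.15.128.0 - 39.15.255.255) -> 42.25.86.64
  39.15.224.0/19 (39.15.224.0 - 39.15.255.255) -> 42.25.86.142
More-specific entries that do NOT match:
  39.7.248.20/30 (39.7.248.20 - 39.7.248.23) does not contain 39.15.248.22
  39.15.248.0/29 (39.15.248.0 - 39.15.248.7) does not contain 39.15.248.22
  39.15.248.0/28 (39.15.248.0 - 39.15.248.15) does not contain 39.15.248.22
  39.15.248.48/28 (39.15.248.48 - 39.15.248.63) does not contain 39.15.248.22
  39.15.216.0/23 (39.15.216.0 - 39.15.217.255) does not contain 39.15.248.22
  39.15.216.0/22 (39.15.216.0 - 39.15.219.255) does not contain 39.15.248.22
  167.15.240.0/20 (167.15.240.0 - 167.15.255.255) does not contain 39.15.248.22
Longest matching prefix is /19 -> next hop 42.25.86.142.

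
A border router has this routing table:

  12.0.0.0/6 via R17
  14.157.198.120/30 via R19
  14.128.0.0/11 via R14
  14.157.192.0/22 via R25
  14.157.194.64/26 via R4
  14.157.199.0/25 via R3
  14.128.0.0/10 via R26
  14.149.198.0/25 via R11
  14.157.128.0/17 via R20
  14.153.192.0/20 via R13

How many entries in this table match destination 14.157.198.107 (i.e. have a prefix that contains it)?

Prefixes containing 14.157.198.107:
  12.0.0.0/6 (12.0.0.0 - 15.255.255.255)
  14.128.0.0/10 (14.128.0.0 - 14.191.255.255)
  14.128.0.0/11 (14.128.0.0 - 14.159.255.255)
  14.157.128.0/17 (14.157.128.0 - 14.157.255.255)
Total matching entries: 4.

4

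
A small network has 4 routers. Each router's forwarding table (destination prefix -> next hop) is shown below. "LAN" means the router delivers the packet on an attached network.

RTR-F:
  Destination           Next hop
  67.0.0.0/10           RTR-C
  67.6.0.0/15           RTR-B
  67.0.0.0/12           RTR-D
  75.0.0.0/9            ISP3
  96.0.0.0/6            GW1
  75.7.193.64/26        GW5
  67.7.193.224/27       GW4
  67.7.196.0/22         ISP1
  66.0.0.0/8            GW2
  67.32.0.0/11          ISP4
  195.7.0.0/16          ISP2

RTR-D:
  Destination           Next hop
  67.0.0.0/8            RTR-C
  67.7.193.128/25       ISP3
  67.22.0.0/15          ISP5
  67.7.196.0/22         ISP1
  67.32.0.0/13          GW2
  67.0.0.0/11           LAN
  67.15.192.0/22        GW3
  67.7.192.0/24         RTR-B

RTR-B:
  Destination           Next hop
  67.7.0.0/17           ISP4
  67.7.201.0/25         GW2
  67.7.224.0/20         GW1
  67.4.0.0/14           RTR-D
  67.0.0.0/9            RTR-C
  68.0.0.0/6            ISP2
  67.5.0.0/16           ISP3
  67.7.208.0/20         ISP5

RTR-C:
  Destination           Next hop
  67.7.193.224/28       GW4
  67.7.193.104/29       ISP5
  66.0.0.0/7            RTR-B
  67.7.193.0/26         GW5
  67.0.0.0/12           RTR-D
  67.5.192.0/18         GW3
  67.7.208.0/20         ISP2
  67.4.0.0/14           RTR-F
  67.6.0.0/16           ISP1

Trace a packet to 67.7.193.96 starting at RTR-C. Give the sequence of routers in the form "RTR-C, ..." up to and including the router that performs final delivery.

At RTR-C: longest match for 67.7.193.96 is 67.4.0.0/14 -> RTR-F
At RTR-F: longest match for 67.7.193.96 is 67.6.0.0/15 -> RTR-B
At RTR-B: longest match for 67.7.193.96 is 67.4.0.0/14 -> RTR-D
At RTR-D: longest match for 67.7.193.96 is 67.0.0.0/11 -> LAN

RTR-C, RTR-F, RTR-B, RTR-D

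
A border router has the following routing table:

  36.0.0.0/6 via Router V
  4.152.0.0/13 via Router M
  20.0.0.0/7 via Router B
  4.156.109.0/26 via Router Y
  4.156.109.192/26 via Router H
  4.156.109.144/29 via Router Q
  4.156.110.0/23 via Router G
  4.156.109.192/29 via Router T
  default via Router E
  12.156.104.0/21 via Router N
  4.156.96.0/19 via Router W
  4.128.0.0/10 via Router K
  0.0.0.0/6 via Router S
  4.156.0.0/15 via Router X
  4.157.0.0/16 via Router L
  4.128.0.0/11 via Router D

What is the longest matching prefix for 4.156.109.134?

Entries matching 4.156.109.134:
  0.0.0.0/0 (default, matches everything)
  4.128.0.0/10 (4.128.0.0 - 4.191.255.255)
  4.128.0.0/11 (4.128.0.0 - 4.159.255.255)
  4.152.0.0/13 (4.152.0.0 - 4.159.255.255)
  4.156.0.0/15 (4.156.0.0 - 4.157.255.255)
  4.156.96.0/19 (4.156.96.0 - 4.156.127.255)
Most specific is 4.156.96.0/19.

4.156.96.0/19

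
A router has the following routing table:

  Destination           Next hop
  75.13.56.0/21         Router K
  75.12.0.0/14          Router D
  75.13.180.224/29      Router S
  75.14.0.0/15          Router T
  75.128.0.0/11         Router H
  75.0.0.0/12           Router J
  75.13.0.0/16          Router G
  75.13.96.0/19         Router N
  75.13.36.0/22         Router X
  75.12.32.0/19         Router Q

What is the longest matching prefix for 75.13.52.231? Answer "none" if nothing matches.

75.13.0.0/16

Entries matching 75.13.52.231:
  75.0.0.0/12 (75.0.0.0 - 75.15.255.255)
  75.12.0.0/14 (75.12.0.0 - 75.15.255.255)
  75.13.0.0/16 (75.13.0.0 - 75.13.255.255)
Most specific is 75.13.0.0/16.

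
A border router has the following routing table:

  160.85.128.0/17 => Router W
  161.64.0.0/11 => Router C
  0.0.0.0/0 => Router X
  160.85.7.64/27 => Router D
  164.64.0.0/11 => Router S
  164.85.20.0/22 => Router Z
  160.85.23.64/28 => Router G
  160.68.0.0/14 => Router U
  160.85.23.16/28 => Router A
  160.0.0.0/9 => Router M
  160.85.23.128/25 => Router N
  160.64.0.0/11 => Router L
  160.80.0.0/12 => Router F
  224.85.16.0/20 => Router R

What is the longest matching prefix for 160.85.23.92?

160.80.0.0/12

Entries matching 160.85.23.92:
  0.0.0.0/0 (default, matches everything)
  160.0.0.0/9 (160.0.0.0 - 160.127.255.255)
  160.64.0.0/11 (160.64.0.0 - 160.95.255.255)
  160.80.0.0/12 (160.80.0.0 - 160.95.255.255)
Most specific is 160.80.0.0/12.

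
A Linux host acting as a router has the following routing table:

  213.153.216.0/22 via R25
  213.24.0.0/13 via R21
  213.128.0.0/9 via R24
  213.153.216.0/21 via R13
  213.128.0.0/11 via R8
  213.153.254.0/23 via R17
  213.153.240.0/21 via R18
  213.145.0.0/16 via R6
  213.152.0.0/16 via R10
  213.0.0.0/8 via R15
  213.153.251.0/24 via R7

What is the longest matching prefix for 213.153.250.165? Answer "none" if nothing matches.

Entries matching 213.153.250.165:
  213.0.0.0/8 (213.0.0.0 - 213.255.255.255)
  213.128.0.0/9 (213.128.0.0 - 213.255.255.255)
  213.128.0.0/11 (213.128.0.0 - 213.159.255.255)
Most specific is 213.128.0.0/11.

213.128.0.0/11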